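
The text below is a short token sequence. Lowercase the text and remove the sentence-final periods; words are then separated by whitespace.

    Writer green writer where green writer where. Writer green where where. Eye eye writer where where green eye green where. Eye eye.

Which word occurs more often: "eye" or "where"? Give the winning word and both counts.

"eye": 5 occurrences
"where": 7 occurrences

"where" (7 vs 5)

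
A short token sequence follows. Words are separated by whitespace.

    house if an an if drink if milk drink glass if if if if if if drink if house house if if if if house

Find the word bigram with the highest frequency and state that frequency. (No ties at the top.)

"if if", 8 times

Bigram frequencies (highest first):
  if if: 8
  house if: 2
  if drink: 2
  drink if: 2
  if house: 2
  if an: 1
  … (7 more, each ≤ 1)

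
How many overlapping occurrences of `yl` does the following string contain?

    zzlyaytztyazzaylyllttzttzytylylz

4

Sliding a length-2 window over the 32 characters (31 positions):
  position 15–16: yl
  position 17–18: yl
  position 28–29: yl
  position 30–31: yl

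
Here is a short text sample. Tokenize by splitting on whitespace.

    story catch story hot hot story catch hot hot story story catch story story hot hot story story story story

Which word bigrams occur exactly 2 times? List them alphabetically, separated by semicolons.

catch story; story hot

Bigram counts meeting the condition (exactly 2 times):
  catch story: 2
  story hot: 2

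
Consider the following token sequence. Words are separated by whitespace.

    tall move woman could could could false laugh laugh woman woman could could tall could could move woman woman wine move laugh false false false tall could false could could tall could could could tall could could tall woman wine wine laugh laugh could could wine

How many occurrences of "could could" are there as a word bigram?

9

Scanning the 45 overlapping bigram windows for "could could":
  position 4–5: could could
  position 5–6: could could
  position 12–13: could could
  position 15–16: could could
  position 29–30: could could
  position 32–33: could could
  position 33–34: could could
  position 36–37: could could
  position 44–45: could could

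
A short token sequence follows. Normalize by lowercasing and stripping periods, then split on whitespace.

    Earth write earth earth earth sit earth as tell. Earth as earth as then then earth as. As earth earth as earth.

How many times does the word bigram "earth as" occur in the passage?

5

Scanning the 21 overlapping bigram windows for "earth as":
  position 7–8: earth as
  position 10–11: earth as
  position 12–13: earth as
  position 16–17: earth as
  position 20–21: earth as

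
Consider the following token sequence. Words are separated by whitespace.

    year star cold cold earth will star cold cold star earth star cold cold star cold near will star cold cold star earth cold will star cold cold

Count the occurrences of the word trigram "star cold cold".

5

Scanning the 26 overlapping trigram windows for "star cold cold":
  position 2–4: star cold cold
  position 7–9: star cold cold
  position 12–14: star cold cold
  position 19–21: star cold cold
  position 26–28: star cold cold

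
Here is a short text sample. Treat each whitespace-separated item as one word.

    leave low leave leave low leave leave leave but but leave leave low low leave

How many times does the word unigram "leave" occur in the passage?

Scanning the 15 tokens for "leave":
  position 1: leave
  position 3: leave
  position 4: leave
  position 6: leave
  position 7: leave
  position 8: leave
  position 11: leave
  position 12: leave
  position 15: leave

9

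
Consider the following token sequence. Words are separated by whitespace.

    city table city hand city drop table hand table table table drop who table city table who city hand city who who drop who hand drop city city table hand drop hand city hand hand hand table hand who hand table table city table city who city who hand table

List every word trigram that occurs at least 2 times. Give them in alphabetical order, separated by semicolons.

Trigram counts meeting the condition (at least 2 times):
  city hand city: 2
  city table city: 2
  hand table table: 2
  table city table: 2
  who hand table: 2

city hand city; city table city; hand table table; table city table; who hand table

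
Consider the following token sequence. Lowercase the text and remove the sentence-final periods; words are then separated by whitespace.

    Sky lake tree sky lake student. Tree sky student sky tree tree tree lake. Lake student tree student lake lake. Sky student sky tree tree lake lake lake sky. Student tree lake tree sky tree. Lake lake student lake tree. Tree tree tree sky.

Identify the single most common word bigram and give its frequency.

"tree tree", 6 times

Bigram frequencies (highest first):
  tree tree: 6
  lake lake: 5
  tree sky: 4
  tree lake: 4
  lake tree: 3
  lake student: 3
  … (8 more, each ≤ 3)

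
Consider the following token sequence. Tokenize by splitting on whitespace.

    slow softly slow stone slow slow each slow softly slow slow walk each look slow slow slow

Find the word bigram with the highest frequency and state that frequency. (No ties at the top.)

"slow slow", 4 times

Bigram frequencies (highest first):
  slow slow: 4
  slow softly: 2
  softly slow: 2
  slow stone: 1
  stone slow: 1
  slow each: 1
  … (5 more, each ≤ 1)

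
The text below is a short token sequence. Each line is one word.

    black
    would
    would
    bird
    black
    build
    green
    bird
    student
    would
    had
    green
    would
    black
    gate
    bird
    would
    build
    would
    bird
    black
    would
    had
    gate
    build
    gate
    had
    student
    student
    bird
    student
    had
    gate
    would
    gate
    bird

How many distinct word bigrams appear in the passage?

36 tokens → 35 bigram windows in total.
Repeated bigrams (each contributes count−1 duplicates):
  bird black: 2
  bird student: 2
  black would: 2
  gate bird: 2
  had gate: 2
  would bird: 2
  would had: 2
7 duplicate windows → 35 − 7 = 28 distinct.

28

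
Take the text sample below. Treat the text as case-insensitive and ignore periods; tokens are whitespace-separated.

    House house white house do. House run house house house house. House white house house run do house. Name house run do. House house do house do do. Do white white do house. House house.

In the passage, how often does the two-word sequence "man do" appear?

0

Scanning the 34 overlapping bigram windows for "man do":
  (none found)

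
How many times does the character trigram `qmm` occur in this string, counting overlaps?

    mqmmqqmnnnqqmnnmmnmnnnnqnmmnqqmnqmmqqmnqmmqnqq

3

Sliding a length-3 window over the 46 characters (44 positions):
  position 2–4: qmm
  position 33–35: qmm
  position 40–42: qmm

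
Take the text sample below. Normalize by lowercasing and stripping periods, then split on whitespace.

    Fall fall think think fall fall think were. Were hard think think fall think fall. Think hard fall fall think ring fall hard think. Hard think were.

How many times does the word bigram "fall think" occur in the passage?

5

Scanning the 26 overlapping bigram windows for "fall think":
  position 2–3: fall think
  position 6–7: fall think
  position 13–14: fall think
  position 15–16: fall think
  position 19–20: fall think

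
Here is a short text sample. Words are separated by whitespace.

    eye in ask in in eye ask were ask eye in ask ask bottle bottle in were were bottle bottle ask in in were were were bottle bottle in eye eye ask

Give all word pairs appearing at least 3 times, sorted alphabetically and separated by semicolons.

bottle bottle; were were

Bigram counts meeting the condition (at least 3 times):
  bottle bottle: 3
  were were: 3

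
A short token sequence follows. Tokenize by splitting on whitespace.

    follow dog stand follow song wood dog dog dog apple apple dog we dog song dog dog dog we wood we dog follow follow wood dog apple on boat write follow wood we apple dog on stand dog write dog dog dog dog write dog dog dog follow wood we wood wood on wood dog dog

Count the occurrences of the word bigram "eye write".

0

Scanning the 55 overlapping bigram windows for "eye write":
  (none found)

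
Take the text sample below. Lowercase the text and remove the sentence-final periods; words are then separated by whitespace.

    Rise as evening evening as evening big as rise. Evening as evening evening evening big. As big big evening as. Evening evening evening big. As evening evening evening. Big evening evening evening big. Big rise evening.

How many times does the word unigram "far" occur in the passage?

0

Scanning the 36 tokens for "far":
  (none found)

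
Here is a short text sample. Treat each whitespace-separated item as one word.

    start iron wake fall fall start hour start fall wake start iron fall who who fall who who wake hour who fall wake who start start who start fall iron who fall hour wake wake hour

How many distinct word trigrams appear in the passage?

33

36 tokens → 34 trigram windows in total.
Repeated trigrams (each contributes count−1 duplicates):
  fall who who: 2
1 duplicate windows → 34 − 1 = 33 distinct.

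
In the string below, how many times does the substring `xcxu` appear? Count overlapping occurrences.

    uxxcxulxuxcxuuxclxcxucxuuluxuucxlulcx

Sliding a length-4 window over the 37 characters (34 positions):
  position 3–6: xcxu
  position 10–13: xcxu
  position 18–21: xcxu

3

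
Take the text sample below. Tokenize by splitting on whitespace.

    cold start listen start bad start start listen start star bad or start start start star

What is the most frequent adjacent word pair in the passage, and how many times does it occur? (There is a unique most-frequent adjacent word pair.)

"start start", 3 times

Bigram frequencies (highest first):
  start start: 3
  start listen: 2
  listen start: 2
  start star: 2
  cold start: 1
  start bad: 1
  … (4 more, each ≤ 1)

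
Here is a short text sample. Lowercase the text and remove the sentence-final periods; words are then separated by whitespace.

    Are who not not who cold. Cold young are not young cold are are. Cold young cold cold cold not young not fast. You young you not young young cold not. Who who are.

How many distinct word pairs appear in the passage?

24

34 tokens → 33 bigram windows in total.
Repeated bigrams (each contributes count−1 duplicates):
  cold cold: 3
  not young: 3
  young cold: 3
  cold not: 2
  cold young: 2
  not who: 2
9 duplicate windows → 33 − 9 = 24 distinct.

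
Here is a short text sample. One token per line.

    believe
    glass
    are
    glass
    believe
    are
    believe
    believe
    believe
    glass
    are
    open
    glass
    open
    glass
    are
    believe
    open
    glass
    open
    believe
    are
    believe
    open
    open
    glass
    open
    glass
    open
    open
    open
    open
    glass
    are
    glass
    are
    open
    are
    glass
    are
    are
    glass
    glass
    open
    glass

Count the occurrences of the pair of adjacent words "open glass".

Scanning the 44 overlapping bigram windows for "open glass":
  position 12–13: open glass
  position 14–15: open glass
  position 18–19: open glass
  position 25–26: open glass
  position 27–28: open glass
  position 32–33: open glass
  position 44–45: open glass

7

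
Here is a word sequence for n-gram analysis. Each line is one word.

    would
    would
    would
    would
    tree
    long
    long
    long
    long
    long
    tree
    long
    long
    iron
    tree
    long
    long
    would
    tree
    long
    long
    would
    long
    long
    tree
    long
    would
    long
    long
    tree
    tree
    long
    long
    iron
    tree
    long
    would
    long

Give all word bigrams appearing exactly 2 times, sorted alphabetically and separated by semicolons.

Bigram counts meeting the condition (exactly 2 times):
  iron tree: 2
  long iron: 2
  would tree: 2

iron tree; long iron; would tree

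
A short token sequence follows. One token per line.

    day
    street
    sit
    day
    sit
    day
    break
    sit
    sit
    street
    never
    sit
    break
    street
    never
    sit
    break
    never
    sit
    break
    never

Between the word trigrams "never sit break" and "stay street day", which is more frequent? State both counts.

"never sit break" (3 vs 0)

"never sit break": 3 occurrences
"stay street day": 0 occurrences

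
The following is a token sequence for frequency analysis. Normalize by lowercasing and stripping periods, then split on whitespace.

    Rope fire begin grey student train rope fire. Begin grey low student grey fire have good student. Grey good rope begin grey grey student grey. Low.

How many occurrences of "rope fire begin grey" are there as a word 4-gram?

Scanning the 23 overlapping 4-gram windows for "rope fire begin grey":
  position 1–4: rope fire begin grey
  position 7–10: rope fire begin grey

2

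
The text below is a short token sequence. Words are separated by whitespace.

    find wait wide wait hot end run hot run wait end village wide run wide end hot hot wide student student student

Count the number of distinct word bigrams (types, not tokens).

22 tokens → 21 bigram windows in total.
Repeated bigrams (each contributes count−1 duplicates):
  student student: 2
1 duplicate windows → 21 − 1 = 20 distinct.

20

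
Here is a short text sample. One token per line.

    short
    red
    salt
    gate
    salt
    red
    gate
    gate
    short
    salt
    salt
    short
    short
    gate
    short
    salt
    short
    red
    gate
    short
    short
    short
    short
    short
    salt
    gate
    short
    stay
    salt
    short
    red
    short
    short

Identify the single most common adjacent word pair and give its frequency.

"short short", 6 times

Bigram frequencies (highest first):
  short short: 6
  gate short: 4
  short red: 3
  short salt: 3
  salt short: 3
  salt gate: 2
  … (10 more, each ≤ 2)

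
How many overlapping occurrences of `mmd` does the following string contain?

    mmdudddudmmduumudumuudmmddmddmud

Sliding a length-3 window over the 32 characters (30 positions):
  position 1–3: mmd
  position 10–12: mmd
  position 23–25: mmd

3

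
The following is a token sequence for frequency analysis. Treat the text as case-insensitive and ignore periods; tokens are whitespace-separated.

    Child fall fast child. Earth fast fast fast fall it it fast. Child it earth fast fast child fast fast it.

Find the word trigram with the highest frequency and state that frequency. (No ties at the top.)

Trigram frequencies (highest first):
  earth fast fast: 2
  child fall fast: 1
  fall fast child: 1
  fast child earth: 1
  child earth fast: 1
  fast fast fast: 1
  … (12 more, each ≤ 1)

"earth fast fast", 2 times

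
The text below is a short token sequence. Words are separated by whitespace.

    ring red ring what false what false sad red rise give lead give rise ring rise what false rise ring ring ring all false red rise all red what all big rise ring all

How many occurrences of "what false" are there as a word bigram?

Scanning the 33 overlapping bigram windows for "what false":
  position 4–5: what false
  position 6–7: what false
  position 17–18: what false

3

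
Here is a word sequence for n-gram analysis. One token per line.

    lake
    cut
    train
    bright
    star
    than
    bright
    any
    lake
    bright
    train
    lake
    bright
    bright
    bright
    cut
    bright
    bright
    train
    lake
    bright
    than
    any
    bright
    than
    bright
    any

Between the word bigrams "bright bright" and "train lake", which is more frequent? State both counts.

"bright bright": 3 occurrences
"train lake": 2 occurrences

"bright bright" (3 vs 2)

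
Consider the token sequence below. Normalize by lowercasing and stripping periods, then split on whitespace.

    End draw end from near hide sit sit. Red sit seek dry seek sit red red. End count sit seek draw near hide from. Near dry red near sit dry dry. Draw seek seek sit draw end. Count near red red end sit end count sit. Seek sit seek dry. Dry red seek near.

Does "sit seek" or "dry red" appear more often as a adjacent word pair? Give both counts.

"sit seek": 4 occurrences
"dry red": 2 occurrences

"sit seek" (4 vs 2)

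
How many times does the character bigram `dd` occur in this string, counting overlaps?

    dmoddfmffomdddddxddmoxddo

Sliding a length-2 window over the 25 characters (24 positions):
  position 4–5: dd
  position 12–13: dd
  position 13–14: dd
  position 14–15: dd
  position 15–16: dd
  position 18–19: dd
  position 23–24: dd

7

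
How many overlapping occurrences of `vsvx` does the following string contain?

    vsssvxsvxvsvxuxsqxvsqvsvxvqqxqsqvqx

2

Sliding a length-4 window over the 35 characters (32 positions):
  position 10–13: vsvx
  position 22–25: vsvx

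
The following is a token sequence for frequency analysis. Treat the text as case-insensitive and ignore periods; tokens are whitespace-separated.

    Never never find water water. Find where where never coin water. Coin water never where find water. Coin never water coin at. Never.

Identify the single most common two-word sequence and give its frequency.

Bigram frequencies (highest first):
  water coin: 3
  find water: 2
  coin water: 2
  never never: 1
  never find: 1
  water water: 1
  … (12 more, each ≤ 1)

"water coin", 3 times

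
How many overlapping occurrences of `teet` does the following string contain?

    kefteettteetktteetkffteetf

Sliding a length-4 window over the 26 characters (23 positions):
  position 4–7: teet
  position 9–12: teet
  position 15–18: teet
  position 22–25: teet

4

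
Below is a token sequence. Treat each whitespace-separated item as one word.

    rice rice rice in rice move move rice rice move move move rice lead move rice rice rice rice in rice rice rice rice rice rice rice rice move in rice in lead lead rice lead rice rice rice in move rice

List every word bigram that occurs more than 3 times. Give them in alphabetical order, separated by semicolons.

move rice; rice in; rice rice

Bigram counts meeting the condition (more than 3 times):
  move rice: 4
  rice in: 4
  rice rice: 15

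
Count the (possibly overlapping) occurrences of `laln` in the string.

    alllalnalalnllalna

Sliding a length-4 window over the 18 characters (15 positions):
  position 4–7: laln
  position 9–12: laln
  position 14–17: laln

3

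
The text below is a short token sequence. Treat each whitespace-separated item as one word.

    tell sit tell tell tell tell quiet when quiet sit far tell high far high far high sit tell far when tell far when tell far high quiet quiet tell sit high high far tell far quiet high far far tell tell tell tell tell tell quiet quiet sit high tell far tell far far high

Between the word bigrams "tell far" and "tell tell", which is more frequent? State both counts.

"tell tell" (8 vs 6)

"tell far": 6 occurrences
"tell tell": 8 occurrences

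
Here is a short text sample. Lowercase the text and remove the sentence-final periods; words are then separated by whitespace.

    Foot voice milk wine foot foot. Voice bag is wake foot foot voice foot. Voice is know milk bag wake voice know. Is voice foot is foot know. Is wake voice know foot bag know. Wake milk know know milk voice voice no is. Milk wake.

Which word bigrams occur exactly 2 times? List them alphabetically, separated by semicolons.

Bigram counts meeting the condition (exactly 2 times):
  foot foot: 2
  is wake: 2
  know is: 2
  know milk: 2
  voice foot: 2
  voice know: 2
  wake voice: 2

foot foot; is wake; know is; know milk; voice foot; voice know; wake voice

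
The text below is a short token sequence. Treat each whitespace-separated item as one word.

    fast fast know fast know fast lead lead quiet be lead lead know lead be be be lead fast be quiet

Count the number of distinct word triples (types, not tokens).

21 tokens → 19 trigram windows in total.
Repeated trigrams (each contributes count−1 duplicates):
  fast know fast: 2
1 duplicate windows → 19 − 1 = 18 distinct.

18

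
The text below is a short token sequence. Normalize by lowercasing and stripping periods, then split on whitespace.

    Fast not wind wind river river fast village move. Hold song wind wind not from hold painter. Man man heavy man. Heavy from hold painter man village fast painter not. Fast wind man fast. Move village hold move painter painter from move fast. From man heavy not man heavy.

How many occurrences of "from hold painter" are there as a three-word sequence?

Scanning the 47 overlapping trigram windows for "from hold painter":
  position 15–17: from hold painter
  position 23–25: from hold painter

2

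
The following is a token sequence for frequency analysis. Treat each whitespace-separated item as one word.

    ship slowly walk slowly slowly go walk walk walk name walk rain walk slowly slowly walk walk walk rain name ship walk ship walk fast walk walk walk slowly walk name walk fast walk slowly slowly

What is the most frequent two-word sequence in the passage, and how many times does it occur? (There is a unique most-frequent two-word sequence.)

Bigram frequencies (highest first):
  walk walk: 6
  walk slowly: 4
  slowly walk: 3
  slowly slowly: 3
  walk name: 2
  name walk: 2
  … (11 more, each ≤ 2)

"walk walk", 6 times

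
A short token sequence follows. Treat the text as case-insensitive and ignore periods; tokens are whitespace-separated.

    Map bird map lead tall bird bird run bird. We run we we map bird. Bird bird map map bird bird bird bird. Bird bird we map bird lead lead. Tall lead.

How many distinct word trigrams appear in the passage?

24

32 tokens → 30 trigram windows in total.
Repeated trigrams (each contributes count−1 duplicates):
  bird bird bird: 5
  map bird bird: 2
  we map bird: 2
6 duplicate windows → 30 − 6 = 24 distinct.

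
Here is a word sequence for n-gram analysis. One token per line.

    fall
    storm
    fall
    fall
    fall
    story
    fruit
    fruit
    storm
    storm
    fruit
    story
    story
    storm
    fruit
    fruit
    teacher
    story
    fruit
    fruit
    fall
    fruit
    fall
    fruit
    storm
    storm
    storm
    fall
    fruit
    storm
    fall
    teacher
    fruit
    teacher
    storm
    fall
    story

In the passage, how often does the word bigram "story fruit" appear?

2

Scanning the 36 overlapping bigram windows for "story fruit":
  position 6–7: story fruit
  position 18–19: story fruit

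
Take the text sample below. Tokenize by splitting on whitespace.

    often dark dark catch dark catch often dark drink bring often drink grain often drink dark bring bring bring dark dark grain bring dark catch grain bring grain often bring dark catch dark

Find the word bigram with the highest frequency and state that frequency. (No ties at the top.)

"dark catch", 4 times

Bigram frequencies (highest first):
  dark catch: 4
  bring dark: 3
  often dark: 2
  dark dark: 2
  catch dark: 2
  often drink: 2
  … (14 more, each ≤ 2)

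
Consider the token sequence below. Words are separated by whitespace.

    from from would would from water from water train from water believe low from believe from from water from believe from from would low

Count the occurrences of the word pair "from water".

4

Scanning the 23 overlapping bigram windows for "from water":
  position 5–6: from water
  position 7–8: from water
  position 10–11: from water
  position 17–18: from water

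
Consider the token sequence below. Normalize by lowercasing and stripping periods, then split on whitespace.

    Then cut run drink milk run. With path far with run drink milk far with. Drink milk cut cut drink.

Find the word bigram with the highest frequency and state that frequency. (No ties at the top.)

"drink milk", 3 times

Bigram frequencies (highest first):
  drink milk: 3
  run drink: 2
  far with: 2
  then cut: 1
  cut run: 1
  milk run: 1
  … (9 more, each ≤ 1)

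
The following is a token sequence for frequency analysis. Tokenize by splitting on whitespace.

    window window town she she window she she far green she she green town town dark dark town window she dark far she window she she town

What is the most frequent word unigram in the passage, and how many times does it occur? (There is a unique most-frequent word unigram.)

Unigram frequencies (highest first):
  she: 10
  window: 5
  town: 5
  dark: 3
  far: 2
  green: 2

"she", 10 times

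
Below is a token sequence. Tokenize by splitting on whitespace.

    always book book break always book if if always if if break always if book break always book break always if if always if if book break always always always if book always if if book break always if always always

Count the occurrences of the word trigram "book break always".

5

Scanning the 39 overlapping trigram windows for "book break always":
  position 3–5: book break always
  position 15–17: book break always
  position 18–20: book break always
  position 26–28: book break always
  position 36–38: book break always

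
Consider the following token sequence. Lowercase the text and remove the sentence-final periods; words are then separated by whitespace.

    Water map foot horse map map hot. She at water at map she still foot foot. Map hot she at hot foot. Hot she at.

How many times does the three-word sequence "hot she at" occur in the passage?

Scanning the 23 overlapping trigram windows for "hot she at":
  position 7–9: hot she at
  position 18–20: hot she at
  position 23–25: hot she at

3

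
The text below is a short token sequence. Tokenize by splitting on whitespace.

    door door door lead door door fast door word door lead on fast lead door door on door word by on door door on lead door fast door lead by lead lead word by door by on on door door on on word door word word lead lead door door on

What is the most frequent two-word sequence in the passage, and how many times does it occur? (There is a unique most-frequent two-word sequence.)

"door door", 7 times

Bigram frequencies (highest first):
  door door: 7
  lead door: 4
  door on: 4
  door lead: 3
  door word: 3
  on door: 3
  … (19 more, each ≤ 2)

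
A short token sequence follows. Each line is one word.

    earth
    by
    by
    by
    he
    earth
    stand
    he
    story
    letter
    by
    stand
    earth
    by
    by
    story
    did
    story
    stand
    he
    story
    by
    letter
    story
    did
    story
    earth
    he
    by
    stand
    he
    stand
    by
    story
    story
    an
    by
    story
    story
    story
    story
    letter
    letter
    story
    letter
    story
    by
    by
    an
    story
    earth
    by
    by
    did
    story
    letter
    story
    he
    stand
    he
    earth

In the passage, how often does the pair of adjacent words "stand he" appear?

4

Scanning the 60 overlapping bigram windows for "stand he":
  position 7–8: stand he
  position 19–20: stand he
  position 30–31: stand he
  position 59–60: stand he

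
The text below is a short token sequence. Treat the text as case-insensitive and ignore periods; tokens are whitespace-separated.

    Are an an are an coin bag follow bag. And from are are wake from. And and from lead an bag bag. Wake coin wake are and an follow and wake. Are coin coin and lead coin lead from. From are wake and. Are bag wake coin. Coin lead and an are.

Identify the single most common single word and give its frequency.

Unigram frequencies (highest first):
  are: 9
  and: 8
  coin: 7
  an: 6
  wake: 6
  bag: 5
  … (3 more, each ≤ 5)

"are", 9 times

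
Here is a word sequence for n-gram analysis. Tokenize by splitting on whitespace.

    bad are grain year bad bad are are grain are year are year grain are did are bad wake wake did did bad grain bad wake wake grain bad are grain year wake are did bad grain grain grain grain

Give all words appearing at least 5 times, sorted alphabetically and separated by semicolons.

are; bad; grain; wake

Unigram counts meeting the condition (at least 5 times):
  are: 9
  bad: 8
  grain: 10
  wake: 5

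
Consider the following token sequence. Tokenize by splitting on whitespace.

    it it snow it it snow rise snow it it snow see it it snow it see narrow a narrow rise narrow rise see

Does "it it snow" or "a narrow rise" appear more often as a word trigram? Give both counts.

"it it snow": 4 occurrences
"a narrow rise": 1 occurrence

"it it snow" (4 vs 1)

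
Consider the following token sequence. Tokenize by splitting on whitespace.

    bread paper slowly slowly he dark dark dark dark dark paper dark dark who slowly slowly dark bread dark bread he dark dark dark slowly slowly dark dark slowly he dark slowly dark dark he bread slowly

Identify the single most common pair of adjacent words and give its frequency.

Bigram frequencies (highest first):
  dark dark: 9
  slowly slowly: 3
  he dark: 3
  slowly dark: 3
  dark slowly: 3
  slowly he: 2
  … (12 more, each ≤ 2)

"dark dark", 9 times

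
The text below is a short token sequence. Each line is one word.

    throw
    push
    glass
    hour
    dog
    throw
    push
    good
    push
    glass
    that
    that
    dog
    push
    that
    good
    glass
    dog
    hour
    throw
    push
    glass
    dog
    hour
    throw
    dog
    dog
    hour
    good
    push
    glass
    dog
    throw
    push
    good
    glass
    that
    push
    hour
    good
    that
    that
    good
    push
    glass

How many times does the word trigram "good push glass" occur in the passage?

Scanning the 43 overlapping trigram windows for "good push glass":
  position 8–10: good push glass
  position 29–31: good push glass
  position 43–45: good push glass

3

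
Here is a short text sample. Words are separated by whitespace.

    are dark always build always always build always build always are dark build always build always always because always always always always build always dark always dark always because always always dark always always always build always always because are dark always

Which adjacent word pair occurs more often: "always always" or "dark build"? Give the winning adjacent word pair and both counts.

"always always": 9 occurrences
"dark build": 1 occurrence

"always always" (9 vs 1)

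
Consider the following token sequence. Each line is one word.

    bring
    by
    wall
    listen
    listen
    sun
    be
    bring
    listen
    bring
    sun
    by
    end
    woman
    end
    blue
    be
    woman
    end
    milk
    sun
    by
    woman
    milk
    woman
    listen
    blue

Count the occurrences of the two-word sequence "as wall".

0

Scanning the 26 overlapping bigram windows for "as wall":
  (none found)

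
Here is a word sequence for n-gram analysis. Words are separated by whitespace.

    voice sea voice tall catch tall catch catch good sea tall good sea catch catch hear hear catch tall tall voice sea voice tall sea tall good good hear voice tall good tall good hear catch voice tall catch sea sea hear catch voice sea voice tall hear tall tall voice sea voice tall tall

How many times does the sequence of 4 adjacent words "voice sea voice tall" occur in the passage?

4

Scanning the 52 overlapping 4-gram windows for "voice sea voice tall":
  position 1–4: voice sea voice tall
  position 21–24: voice sea voice tall
  position 44–47: voice sea voice tall
  position 51–54: voice sea voice tall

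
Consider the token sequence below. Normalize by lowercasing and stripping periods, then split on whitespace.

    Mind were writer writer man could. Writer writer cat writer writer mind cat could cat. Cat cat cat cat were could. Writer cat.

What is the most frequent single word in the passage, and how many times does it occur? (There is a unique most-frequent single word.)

Unigram frequencies (highest first):
  cat: 8
  writer: 7
  could: 3
  mind: 2
  were: 2
  man: 1

"cat", 8 times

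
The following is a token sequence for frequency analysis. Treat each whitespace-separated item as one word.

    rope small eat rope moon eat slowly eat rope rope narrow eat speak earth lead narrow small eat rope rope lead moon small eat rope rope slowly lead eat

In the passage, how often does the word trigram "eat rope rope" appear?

3

Scanning the 27 overlapping trigram windows for "eat rope rope":
  position 8–10: eat rope rope
  position 18–20: eat rope rope
  position 24–26: eat rope rope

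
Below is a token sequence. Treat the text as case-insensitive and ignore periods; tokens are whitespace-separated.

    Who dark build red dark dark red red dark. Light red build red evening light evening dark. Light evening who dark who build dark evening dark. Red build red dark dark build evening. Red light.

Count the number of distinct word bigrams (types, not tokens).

35 tokens → 34 bigram windows in total.
Repeated bigrams (each contributes count−1 duplicates):
  build red: 3
  red dark: 3
  dark build: 2
  dark dark: 2
  dark light: 2
  dark red: 2
  evening dark: 2
  light evening: 2
  … (2 more repeated)
12 duplicate windows → 34 − 12 = 22 distinct.

22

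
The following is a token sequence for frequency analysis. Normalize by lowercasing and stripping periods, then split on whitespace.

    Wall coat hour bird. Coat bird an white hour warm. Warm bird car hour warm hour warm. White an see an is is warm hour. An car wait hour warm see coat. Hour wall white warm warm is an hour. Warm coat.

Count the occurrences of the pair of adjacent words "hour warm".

5

Scanning the 41 overlapping bigram windows for "hour warm":
  position 9–10: hour warm
  position 14–15: hour warm
  position 16–17: hour warm
  position 29–30: hour warm
  position 40–41: hour warm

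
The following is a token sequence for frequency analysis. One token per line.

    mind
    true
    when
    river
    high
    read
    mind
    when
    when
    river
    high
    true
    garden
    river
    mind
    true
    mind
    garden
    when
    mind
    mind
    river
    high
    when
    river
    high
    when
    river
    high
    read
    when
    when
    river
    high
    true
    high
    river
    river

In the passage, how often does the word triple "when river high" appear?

5

Scanning the 36 overlapping trigram windows for "when river high":
  position 3–5: when river high
  position 9–11: when river high
  position 24–26: when river high
  position 27–29: when river high
  position 32–34: when river high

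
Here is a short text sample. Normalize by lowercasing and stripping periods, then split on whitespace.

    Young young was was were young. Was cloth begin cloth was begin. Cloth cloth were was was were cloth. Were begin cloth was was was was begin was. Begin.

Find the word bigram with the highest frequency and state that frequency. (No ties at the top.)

"was was", 5 times

Bigram frequencies (highest first):
  was was: 5
  begin cloth: 3
  was begin: 3
  young was: 2
  was were: 2
  cloth was: 2
  … (10 more, each ≤ 2)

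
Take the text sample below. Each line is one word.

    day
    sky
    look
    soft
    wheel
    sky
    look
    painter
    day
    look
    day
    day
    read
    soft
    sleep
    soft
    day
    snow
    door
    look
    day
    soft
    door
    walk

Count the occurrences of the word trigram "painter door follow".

0

Scanning the 22 overlapping trigram windows for "painter door follow":
  (none found)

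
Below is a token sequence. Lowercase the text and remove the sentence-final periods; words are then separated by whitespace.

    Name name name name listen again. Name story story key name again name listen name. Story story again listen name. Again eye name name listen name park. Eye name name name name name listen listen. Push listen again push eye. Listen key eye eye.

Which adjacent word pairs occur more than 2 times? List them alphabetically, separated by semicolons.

listen name; name listen; name name

Bigram counts meeting the condition (more than 2 times):
  listen name: 3
  name listen: 4
  name name: 8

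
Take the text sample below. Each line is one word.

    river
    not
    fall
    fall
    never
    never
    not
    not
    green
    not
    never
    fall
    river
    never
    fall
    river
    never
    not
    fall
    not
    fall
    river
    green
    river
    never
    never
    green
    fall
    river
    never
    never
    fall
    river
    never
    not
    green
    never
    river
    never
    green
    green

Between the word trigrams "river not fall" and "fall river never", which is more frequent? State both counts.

"river not fall": 1 occurrence
"fall river never": 4 occurrences

"fall river never" (4 vs 1)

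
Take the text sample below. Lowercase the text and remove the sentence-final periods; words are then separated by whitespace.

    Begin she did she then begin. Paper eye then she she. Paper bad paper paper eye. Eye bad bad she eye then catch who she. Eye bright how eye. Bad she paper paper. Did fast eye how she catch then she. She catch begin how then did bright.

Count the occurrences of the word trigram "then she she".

Scanning the 46 overlapping trigram windows for "then she she":
  position 9–11: then she she
  position 40–42: then she she

2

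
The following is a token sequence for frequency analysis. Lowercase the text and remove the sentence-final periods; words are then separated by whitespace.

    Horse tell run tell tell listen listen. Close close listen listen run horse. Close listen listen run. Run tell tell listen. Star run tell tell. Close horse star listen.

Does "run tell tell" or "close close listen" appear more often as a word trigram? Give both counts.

"run tell tell": 3 occurrences
"close close listen": 1 occurrence

"run tell tell" (3 vs 1)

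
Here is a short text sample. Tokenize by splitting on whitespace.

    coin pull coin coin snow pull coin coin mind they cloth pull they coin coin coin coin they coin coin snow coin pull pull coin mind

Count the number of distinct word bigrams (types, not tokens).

26 tokens → 25 bigram windows in total.
Repeated bigrams (each contributes count−1 duplicates):
  coin coin: 6
  pull coin: 3
  coin mind: 2
  coin pull: 2
  coin snow: 2
  they coin: 2
11 duplicate windows → 25 − 11 = 14 distinct.

14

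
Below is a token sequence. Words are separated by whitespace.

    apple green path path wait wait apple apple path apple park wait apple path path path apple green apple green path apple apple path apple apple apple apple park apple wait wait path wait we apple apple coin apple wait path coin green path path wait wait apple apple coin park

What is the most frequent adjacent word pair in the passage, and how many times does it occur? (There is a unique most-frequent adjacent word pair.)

"apple apple", 7 times

Bigram frequencies (highest first):
  apple apple: 7
  path path: 4
  path apple: 4
  apple green: 3
  green path: 3
  path wait: 3
  … (16 more, each ≤ 3)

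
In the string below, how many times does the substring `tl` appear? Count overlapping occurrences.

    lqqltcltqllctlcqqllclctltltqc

3

Sliding a length-2 window over the 29 characters (28 positions):
  position 13–14: tl
  position 23–24: tl
  position 25–26: tl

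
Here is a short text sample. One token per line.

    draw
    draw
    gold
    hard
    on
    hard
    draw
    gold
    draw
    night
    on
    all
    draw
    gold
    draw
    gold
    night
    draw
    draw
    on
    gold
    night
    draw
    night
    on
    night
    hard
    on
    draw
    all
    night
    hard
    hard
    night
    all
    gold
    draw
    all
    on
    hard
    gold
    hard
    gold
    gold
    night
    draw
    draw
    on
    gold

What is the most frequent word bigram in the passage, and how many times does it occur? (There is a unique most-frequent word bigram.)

Bigram frequencies (highest first):
  draw gold: 4
  draw draw: 3
  gold draw: 3
  gold night: 3
  night draw: 3
  gold hard: 2
  … (21 more, each ≤ 2)

"draw gold", 4 times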